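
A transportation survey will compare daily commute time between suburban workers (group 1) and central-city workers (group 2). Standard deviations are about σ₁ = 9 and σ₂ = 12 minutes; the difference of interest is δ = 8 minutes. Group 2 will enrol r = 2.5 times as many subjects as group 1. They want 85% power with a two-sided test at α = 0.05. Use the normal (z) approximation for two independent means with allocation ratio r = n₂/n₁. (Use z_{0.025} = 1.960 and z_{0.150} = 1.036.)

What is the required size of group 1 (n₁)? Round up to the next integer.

n₁ = (z_{α/2} + z_β)² · (σ₁² + σ₂²/r) / δ²
   = (1.960 + 1.036)² · (9² + 12²/2.5) / 8²
   = 8.9760 · (81 + 57.6) / 64
   = 8.9760 · 138.6 / 64
   = 19.44
Round up → n₁ = 20; n₂ = r·n₁ = 2.5 × 20 = 50.

n₁ = 20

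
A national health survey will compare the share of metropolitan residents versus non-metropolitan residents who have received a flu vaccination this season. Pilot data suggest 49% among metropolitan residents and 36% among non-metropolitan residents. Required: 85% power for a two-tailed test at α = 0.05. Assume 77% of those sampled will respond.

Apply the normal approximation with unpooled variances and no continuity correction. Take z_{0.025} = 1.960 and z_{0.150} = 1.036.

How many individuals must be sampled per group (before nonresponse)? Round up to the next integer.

n = 332 per group

n = (z_{α/2} + z_β)² · [p₁(1−p₁) + p₂(1−p₂)] / (p₁ − p₂)²
  = (1.960 + 1.036)² · (0.49·0.51 + 0.36·0.64) / (0.13)²
  = (2.996)² · (0.2499 + 0.2304) / 0.0169
  = 8.9760 · 0.4803 / 0.0169
  = 255.10
Adjust for 77% response: 255.10 / 0.77 = 331.30.
Round up → n = 332 per group.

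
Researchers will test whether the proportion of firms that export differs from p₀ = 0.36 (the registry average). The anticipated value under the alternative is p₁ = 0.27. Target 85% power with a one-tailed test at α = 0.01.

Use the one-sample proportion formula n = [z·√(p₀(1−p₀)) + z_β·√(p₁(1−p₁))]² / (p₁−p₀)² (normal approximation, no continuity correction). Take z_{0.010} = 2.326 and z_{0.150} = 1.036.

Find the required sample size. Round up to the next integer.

n = [z_α·√(p₀q₀) + z_β·√(p₁q₁)]² / (p₁ − p₀)²
  = [2.326·√(0.36·0.64) + 1.036·√(0.27·0.73)]² / (-0.09)²
  = [2.326·0.4800 + 1.036·0.4440]² / 0.0081
  = [1.5764]² / 0.0081
  = 306.80
Round up → n = 307.

n = 307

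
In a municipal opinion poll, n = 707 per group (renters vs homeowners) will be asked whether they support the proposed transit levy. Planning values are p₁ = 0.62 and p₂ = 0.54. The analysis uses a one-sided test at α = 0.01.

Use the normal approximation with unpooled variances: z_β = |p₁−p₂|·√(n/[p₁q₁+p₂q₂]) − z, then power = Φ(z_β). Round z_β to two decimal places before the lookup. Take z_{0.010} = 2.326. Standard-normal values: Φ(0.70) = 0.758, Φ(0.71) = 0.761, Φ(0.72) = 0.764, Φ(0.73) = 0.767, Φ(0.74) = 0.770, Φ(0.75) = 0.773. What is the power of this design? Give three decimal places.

Power ≈ 0.767

z_β = |p₁−p₂|·√(n/[p₁q₁+p₂q₂]) − z_α
    = 0.08 · √(707/0.4840) − 2.326
    = 0.08 · 38.2197 − 2.326
    = 3.0576 − 2.326 = 0.7316 → 0.73
Power = Φ(0.73) = 0.767.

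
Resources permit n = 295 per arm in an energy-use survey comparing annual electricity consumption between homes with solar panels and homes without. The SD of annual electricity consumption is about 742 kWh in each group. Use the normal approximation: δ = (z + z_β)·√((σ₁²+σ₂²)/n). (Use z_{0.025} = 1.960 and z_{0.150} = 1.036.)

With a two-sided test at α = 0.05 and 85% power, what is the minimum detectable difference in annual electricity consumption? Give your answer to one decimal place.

Minimum detectable difference ≈ 183.0 kWh

δ = (z_{α/2} + z_β) · √((σ₁²+σ₂²)/n)
  = (1.960 + 1.036) · √(1101128/295)
  = 2.996 · √3732.6
  = 2.996 · 61.0953
  = 183.0416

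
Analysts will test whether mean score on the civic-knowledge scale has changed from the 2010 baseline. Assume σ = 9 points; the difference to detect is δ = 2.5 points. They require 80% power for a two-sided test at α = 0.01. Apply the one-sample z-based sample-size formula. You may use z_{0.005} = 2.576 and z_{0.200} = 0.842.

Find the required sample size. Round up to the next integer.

n = 152

n = (z_{α/2} + z_β)² · σ² / δ²
  = (2.576 + 0.842)² · 9² / 2.5²
  = 11.6827 · 81 / 6.25
  = 151.41
Round up → n = 152.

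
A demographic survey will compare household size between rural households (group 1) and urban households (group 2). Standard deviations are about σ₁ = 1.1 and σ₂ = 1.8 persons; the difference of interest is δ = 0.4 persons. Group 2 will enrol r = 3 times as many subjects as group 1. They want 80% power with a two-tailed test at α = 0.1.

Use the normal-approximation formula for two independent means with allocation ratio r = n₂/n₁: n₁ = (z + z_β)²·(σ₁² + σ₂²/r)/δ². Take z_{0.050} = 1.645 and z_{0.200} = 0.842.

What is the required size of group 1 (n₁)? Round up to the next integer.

n₁ = (z_{α/2} + z_β)² · (σ₁² + σ₂²/r) / δ²
   = (1.645 + 0.842)² · (1.1² + 1.8²/3) / 0.4²
   = 6.1852 · (1.21 + 1.08) / 0.16
   = 6.1852 · 2.29 / 0.16
   = 88.53
Round up → n₁ = 89; n₂ = r·n₁ = 3 × 89 = 267.

n₁ = 89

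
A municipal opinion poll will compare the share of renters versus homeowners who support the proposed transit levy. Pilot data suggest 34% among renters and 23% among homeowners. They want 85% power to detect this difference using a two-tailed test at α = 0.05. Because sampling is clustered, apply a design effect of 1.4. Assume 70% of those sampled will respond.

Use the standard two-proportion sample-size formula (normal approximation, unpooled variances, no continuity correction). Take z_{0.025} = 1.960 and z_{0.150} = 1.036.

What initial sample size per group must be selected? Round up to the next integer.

n = 596 per group

n = (z_{α/2} + z_β)² · [p₁(1−p₁) + p₂(1−p₂)] / (p₁ − p₂)²
  = (1.960 + 1.036)² · (0.34·0.66 + 0.23·0.77) / (0.11)²
  = (2.996)² · (0.2244 + 0.1771) / 0.0121
  = 8.9760 · 0.4015 / 0.0121
  = 297.84
Design effect: 1.4 × 297.84 = 416.98.
Adjust for 70% response: 416.98 / 0.70 = 595.68.
Round up → n = 596 per group.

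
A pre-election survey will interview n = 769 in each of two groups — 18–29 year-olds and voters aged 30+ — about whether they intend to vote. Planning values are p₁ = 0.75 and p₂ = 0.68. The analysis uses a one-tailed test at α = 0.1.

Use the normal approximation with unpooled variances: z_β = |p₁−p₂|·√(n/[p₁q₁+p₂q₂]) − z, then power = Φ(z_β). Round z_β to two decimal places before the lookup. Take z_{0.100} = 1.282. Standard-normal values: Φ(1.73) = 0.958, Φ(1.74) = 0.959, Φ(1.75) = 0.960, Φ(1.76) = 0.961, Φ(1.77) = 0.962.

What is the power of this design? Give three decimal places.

Power ≈ 0.962

z_β = |p₁−p₂|·√(n/[p₁q₁+p₂q₂]) − z_α
    = 0.07 · √(769/0.4051) − 1.282
    = 0.07 · 43.5694 − 1.282
    = 3.0499 − 1.282 = 1.7679 → 1.77
Power = Φ(1.77) = 0.962.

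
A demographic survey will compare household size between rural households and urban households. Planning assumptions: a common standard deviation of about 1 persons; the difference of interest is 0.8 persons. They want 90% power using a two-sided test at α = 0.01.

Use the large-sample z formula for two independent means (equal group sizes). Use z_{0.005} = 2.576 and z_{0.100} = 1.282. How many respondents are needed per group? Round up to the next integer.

n = (z_{α/2} + z_β)² · (σ₁² + σ₂²) / δ²
  = (2.576 + 1.282)² · (2·1² = 2) / 0.8²
  = 14.8842 · 2 / 0.64
  = 46.51
Round up → n = 47 per group.

n = 47 per group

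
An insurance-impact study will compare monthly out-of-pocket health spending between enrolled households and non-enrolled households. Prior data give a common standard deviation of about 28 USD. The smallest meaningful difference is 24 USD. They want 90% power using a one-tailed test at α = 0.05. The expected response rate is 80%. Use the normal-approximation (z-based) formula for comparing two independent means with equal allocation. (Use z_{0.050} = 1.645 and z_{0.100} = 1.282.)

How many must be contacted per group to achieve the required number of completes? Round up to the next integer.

n = 30 per group

n = (z_α + z_β)² · (σ₁² + σ₂²) / δ²
  = (1.645 + 1.282)² · (2·28² = 1568) / 24²
  = 8.5673 · 1568 / 576
  = 23.32
Adjust for 80% response: 23.32 / 0.80 = 29.15.
Round up → n = 30 per group.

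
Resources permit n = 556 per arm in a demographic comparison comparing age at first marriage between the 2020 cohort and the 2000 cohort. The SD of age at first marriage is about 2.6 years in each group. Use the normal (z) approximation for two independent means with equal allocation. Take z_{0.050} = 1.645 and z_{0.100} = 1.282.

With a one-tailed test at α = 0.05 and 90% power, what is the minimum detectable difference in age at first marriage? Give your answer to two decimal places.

Minimum detectable difference ≈ 0.46 years

δ = (z_α + z_β) · √((σ₁²+σ₂²)/n)
  = (1.645 + 1.282) · √(13.52/556)
  = 2.927 · √0.02432
  = 2.927 · 0.1559
  = 0.4564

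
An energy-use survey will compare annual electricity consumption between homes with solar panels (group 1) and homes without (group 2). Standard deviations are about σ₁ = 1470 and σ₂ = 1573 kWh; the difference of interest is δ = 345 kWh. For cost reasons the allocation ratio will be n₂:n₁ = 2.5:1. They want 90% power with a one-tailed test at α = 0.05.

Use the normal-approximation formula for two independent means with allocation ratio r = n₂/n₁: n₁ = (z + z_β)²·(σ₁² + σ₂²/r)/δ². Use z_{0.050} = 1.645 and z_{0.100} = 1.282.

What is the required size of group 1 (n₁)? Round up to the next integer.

n₁ = (z_α + z_β)² · (σ₁² + σ₂²/r) / δ²
   = (1.645 + 1.282)² · (1470² + 1573²/2.5) / 345²
   = 8.5673 · (2160900 + 989731.6) / 119025
   = 8.5673 · 3150631.6 / 119025
   = 226.78
Round up → n₁ = 227; n₂ = r·n₁ = 2.5 × 227 = 568.

n₁ = 227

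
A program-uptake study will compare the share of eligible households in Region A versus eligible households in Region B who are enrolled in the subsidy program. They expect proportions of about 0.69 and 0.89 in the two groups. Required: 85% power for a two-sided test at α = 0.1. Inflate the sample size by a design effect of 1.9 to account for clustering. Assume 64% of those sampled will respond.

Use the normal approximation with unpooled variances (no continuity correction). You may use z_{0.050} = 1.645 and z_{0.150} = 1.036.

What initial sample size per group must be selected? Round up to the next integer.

n = (z_{α/2} + z_β)² · [p₁(1−p₁) + p₂(1−p₂)] / (p₁ − p₂)²
  = (1.645 + 1.036)² · (0.69·0.31 + 0.89·0.11) / (-0.20)²
  = (2.681)² · (0.2139 + 0.0979) / 0.0400
  = 7.1878 · 0.3118 / 0.0400
  = 56.03
Design effect: 1.9 × 56.03 = 106.45.
Adjust for 64% response: 106.45 / 0.64 = 166.33.
Round up → n = 167 per group.

n = 167 per group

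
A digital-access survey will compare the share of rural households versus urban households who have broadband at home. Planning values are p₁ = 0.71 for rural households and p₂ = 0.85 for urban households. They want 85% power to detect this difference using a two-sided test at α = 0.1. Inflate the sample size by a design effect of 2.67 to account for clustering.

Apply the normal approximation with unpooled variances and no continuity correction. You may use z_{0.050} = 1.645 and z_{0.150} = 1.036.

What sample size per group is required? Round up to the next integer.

n = 327 per group

n = (z_{α/2} + z_β)² · [p₁(1−p₁) + p₂(1−p₂)] / (p₁ − p₂)²
  = (1.645 + 1.036)² · (0.71·0.29 + 0.85·0.15) / (-0.14)²
  = (2.681)² · (0.2059 + 0.1275) / 0.0196
  = 7.1878 · 0.3334 / 0.0196
  = 122.27
Design effect: 2.67 × 122.27 = 326.45.
Round up → n = 327 per group.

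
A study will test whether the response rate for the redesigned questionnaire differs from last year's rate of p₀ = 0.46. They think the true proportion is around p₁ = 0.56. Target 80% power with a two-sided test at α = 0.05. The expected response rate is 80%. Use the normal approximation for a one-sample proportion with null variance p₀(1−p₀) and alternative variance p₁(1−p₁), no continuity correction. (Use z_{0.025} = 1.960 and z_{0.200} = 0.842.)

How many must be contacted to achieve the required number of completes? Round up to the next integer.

n = 244

n = [z_{α/2}·√(p₀q₀) + z_β·√(p₁q₁)]² / (p₁ − p₀)²
  = [1.960·√(0.46·0.54) + 0.842·√(0.56·0.44)]² / (0.10)²
  = [1.960·0.4984 + 0.842·0.4964]² / 0.0100
  = [1.3948]² / 0.0100
  = 194.55
Adjust for 80% response: 194.55 / 0.80 = 243.19.
Round up → n = 244.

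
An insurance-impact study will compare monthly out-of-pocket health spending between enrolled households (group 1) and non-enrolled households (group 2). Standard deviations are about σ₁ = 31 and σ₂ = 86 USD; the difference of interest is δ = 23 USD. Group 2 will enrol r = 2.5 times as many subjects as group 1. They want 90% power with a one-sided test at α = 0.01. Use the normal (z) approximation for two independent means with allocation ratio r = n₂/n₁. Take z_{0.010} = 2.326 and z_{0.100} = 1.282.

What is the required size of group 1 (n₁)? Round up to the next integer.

n₁ = (z_α + z_β)² · (σ₁² + σ₂²/r) / δ²
   = (2.326 + 1.282)² · (31² + 86²/2.5) / 23²
   = 13.0177 · (961 + 2958.4) / 529
   = 13.0177 · 3919.4 / 529
   = 96.45
Round up → n₁ = 97; n₂ = r·n₁ = 2.5 × 97 = 243.

n₁ = 97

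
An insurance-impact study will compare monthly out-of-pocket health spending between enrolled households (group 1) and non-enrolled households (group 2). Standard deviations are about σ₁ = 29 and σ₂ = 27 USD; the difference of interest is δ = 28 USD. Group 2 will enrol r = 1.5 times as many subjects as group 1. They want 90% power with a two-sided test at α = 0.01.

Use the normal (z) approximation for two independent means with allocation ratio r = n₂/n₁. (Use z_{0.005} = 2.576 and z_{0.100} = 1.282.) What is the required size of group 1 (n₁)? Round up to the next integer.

n₁ = 26

n₁ = (z_{α/2} + z_β)² · (σ₁² + σ₂²/r) / δ²
   = (2.576 + 1.282)² · (29² + 27²/1.5) / 28²
   = 14.8842 · (841 + 486) / 784
   = 14.8842 · 1327 / 784
   = 25.19
Round up → n₁ = 26; n₂ = r·n₁ = 1.5 × 26 = 39.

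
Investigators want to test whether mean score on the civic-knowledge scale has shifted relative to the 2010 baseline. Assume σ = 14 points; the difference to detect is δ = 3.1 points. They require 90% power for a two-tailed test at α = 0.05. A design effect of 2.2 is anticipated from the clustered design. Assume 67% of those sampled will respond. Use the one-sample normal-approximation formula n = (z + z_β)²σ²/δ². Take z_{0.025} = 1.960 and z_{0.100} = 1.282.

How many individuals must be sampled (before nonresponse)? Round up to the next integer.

n = 704

n = (z_{α/2} + z_β)² · σ² / δ²
  = (1.960 + 1.282)² · 14² / 3.1²
  = 10.5106 · 196 / 9.61
  = 214.37
Design effect: 2.2 × 214.37 = 471.61.
Adjust for 67% response: 471.61 / 0.67 = 703.89.
Round up → n = 704.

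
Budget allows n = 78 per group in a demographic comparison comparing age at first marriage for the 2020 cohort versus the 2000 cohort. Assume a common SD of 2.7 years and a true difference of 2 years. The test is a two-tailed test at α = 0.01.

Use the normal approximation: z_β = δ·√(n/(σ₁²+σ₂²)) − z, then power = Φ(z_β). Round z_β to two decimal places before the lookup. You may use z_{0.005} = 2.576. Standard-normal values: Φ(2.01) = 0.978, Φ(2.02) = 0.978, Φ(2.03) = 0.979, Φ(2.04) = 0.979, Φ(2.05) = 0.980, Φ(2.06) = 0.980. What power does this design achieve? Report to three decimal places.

Power ≈ 0.980

z_β = δ·√(n/(σ₁²+σ₂²)) − z_{α/2}
    = 2 · √(78/14.58) − 2.576
    = 2 · 2.31296 − 2.576
    = 4.6259 − 2.576 = 2.0499 → 2.05
Power = Φ(2.05) = 0.980.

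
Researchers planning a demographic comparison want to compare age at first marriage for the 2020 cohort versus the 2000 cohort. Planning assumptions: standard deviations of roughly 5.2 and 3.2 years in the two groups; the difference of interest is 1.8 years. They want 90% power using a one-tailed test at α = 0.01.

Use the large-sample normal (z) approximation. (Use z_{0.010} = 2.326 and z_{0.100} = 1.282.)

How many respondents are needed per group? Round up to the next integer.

n = 150 per group

n = (z_α + z_β)² · (σ₁² + σ₂²) / δ²
  = (2.326 + 1.282)² · (5.2² + 3.2² = 37.28) / 1.8²
  = 13.0177 · 37.28 / 3.24
  = 149.78
Round up → n = 150 per group.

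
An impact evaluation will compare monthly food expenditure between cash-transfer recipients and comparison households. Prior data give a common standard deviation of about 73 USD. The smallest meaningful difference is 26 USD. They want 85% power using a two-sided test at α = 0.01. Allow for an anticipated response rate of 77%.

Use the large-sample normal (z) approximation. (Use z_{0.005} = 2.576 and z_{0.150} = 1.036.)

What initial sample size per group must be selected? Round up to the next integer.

n = 268 per group

n = (z_{α/2} + z_β)² · (σ₁² + σ₂²) / δ²
  = (2.576 + 1.036)² · (2·73² = 10658) / 26²
  = 13.0465 · 10658 / 676
  = 205.70
Adjust for 77% response: 205.70 / 0.77 = 267.14.
Round up → n = 268 per group.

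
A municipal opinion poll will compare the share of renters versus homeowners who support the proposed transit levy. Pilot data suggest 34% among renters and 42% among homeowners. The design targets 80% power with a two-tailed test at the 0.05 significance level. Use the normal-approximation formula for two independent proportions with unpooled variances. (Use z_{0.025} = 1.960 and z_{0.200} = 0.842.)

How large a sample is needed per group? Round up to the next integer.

n = (z_{α/2} + z_β)² · [p₁(1−p₁) + p₂(1−p₂)] / (p₁ − p₂)²
  = (1.960 + 0.842)² · (0.34·0.66 + 0.42·0.58) / (-0.08)²
  = (2.802)² · (0.2244 + 0.2436) / 0.0064
  = 7.8512 · 0.4680 / 0.0064
  = 574.12
Round up → n = 575 per group.

n = 575 per group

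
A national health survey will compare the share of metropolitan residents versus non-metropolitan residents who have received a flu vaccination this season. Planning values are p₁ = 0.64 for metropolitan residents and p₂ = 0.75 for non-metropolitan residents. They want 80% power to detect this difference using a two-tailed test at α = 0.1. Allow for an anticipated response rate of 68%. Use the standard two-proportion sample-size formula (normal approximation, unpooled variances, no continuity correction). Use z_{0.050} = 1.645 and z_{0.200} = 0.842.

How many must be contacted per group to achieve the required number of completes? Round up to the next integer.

n = (z_{α/2} + z_β)² · [p₁(1−p₁) + p₂(1−p₂)] / (p₁ − p₂)²
  = (1.645 + 0.842)² · (0.64·0.36 + 0.75·0.25) / (-0.11)²
  = (2.487)² · (0.2304 + 0.1875) / 0.0121
  = 6.1852 · 0.4179 / 0.0121
  = 213.62
Adjust for 68% response: 213.62 / 0.68 = 314.14.
Round up → n = 315 per group.

n = 315 per group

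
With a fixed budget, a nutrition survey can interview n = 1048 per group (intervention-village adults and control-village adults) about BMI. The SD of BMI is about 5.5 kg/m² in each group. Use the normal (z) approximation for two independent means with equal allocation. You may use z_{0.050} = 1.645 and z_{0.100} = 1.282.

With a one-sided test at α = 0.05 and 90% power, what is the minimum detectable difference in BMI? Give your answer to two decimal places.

Minimum detectable difference ≈ 0.70 kg/m²

δ = (z_α + z_β) · √((σ₁²+σ₂²)/n)
  = (1.645 + 1.282) · √(60.5/1048)
  = 2.927 · √0.05773
  = 2.927 · 0.2403
  = 0.7033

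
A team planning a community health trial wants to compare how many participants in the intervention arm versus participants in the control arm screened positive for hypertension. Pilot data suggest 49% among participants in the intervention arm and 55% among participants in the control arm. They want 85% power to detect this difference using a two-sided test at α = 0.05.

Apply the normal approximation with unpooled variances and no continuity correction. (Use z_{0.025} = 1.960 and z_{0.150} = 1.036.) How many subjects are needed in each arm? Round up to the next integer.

n = 1241 per group

n = (z_{α/2} + z_β)² · [p₁(1−p₁) + p₂(1−p₂)] / (p₁ − p₂)²
  = (1.960 + 1.036)² · (0.49·0.51 + 0.55·0.45) / (-0.06)²
  = (2.996)² · (0.2499 + 0.2475) / 0.0036
  = 8.9760 · 0.4974 / 0.0036
  = 1240.19
Round up → n = 1241 per group.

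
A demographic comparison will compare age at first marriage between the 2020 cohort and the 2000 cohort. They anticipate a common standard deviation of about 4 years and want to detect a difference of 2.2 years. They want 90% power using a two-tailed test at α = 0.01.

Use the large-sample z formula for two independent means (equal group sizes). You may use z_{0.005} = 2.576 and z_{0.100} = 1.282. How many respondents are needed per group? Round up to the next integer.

n = (z_{α/2} + z_β)² · (σ₁² + σ₂²) / δ²
  = (2.576 + 1.282)² · (2·4² = 32) / 2.2²
  = 14.8842 · 32 / 4.84
  = 98.41
Round up → n = 99 per group.

n = 99 per group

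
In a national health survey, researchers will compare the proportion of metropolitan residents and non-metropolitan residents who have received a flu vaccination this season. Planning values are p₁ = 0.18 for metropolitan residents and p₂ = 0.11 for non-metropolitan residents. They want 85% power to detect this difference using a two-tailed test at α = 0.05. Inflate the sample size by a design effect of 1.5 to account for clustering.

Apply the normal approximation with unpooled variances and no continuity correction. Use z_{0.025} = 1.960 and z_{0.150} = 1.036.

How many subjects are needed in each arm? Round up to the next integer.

n = (z_{α/2} + z_β)² · [p₁(1−p₁) + p₂(1−p₂)] / (p₁ − p₂)²
  = (1.960 + 1.036)² · (0.18·0.82 + 0.11·0.89) / (0.07)²
  = (2.996)² · (0.1476 + 0.0979) / 0.0049
  = 8.9760 · 0.2455 / 0.0049
  = 449.72
Design effect: 1.5 × 449.72 = 674.58.
Round up → n = 675 per group.

n = 675 per group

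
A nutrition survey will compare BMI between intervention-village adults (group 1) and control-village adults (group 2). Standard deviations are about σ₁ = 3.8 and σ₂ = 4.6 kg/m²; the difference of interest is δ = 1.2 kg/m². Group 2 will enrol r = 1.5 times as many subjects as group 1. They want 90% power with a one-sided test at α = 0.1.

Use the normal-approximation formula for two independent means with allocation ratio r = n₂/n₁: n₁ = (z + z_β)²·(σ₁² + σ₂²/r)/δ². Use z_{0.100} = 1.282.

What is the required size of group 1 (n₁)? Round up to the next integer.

n₁ = (z_α + z_β)² · (σ₁² + σ₂²/r) / δ²
   = (1.282 + 1.282)² · (3.8² + 4.6²/1.5) / 1.2²
   = 6.5741 · (14.44 + 14.1067) / 1.44
   = 6.5741 · 28.5467 / 1.44
   = 130.33
Round up → n₁ = 131; n₂ = r·n₁ = 1.5 × 131 = 197.

n₁ = 131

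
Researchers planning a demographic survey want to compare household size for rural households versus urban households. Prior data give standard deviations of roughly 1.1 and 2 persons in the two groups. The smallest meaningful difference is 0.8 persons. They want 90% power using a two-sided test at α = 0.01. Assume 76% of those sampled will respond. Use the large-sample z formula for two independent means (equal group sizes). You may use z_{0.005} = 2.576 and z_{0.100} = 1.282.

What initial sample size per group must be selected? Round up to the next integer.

n = 160 per group

n = (z_{α/2} + z_β)² · (σ₁² + σ₂²) / δ²
  = (2.576 + 1.282)² · (1.1² + 2² = 5.21) / 0.8²
  = 14.8842 · 5.21 / 0.64
  = 121.17
Adjust for 76% response: 121.17 / 0.76 = 159.43.
Round up → n = 160 per group.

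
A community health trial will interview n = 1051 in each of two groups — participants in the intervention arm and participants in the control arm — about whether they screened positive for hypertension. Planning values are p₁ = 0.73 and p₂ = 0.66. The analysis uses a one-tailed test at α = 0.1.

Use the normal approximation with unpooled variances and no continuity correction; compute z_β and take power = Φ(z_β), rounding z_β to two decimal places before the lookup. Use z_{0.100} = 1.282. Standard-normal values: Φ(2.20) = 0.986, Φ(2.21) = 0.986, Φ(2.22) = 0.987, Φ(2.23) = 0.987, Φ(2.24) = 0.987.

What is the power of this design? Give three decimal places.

Power ≈ 0.986

z_β = |p₁−p₂|·√(n/[p₁q₁+p₂q₂]) − z_α
    = 0.07 · √(1051/0.4215) − 1.282
    = 0.07 · 49.9347 − 1.282
    = 3.4954 − 1.282 = 2.2134 → 2.21
Power = Φ(2.21) = 0.986.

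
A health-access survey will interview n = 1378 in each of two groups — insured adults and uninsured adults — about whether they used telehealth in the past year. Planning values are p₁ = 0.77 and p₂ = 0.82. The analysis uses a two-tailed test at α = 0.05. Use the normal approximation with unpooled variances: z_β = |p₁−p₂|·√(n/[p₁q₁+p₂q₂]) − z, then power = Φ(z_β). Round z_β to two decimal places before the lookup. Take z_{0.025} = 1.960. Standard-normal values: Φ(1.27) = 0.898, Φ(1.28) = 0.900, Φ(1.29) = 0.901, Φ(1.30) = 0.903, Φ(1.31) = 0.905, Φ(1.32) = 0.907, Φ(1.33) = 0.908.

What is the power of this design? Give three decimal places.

Power ≈ 0.903

z_β = |p₁−p₂|·√(n/[p₁q₁+p₂q₂]) − z_{α/2}
    = 0.05 · √(1378/0.3247) − 1.960
    = 0.05 · 65.1454 − 1.960
    = 3.2573 − 1.960 = 1.2973 → 1.30
Power = Φ(1.30) = 0.903.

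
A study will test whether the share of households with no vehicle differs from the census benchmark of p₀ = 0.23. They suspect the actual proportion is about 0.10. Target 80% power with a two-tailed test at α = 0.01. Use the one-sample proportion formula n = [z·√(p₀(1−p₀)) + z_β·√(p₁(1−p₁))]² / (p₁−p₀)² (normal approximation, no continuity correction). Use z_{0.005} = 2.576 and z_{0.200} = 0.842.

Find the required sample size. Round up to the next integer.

n = [z_{α/2}·√(p₀q₀) + z_β·√(p₁q₁)]² / (p₁ − p₀)²
  = [2.576·√(0.23·0.77) + 0.842·√(0.10·0.90)]² / (-0.13)²
  = [2.576·0.4208 + 0.842·0.3000]² / 0.0169
  = [1.3367]² / 0.0169
  = 105.72
Round up → n = 106.

n = 106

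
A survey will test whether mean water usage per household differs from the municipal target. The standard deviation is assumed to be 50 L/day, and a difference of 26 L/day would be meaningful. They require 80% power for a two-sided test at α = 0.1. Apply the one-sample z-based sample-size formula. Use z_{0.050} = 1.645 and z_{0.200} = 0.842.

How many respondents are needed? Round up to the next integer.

n = 23

n = (z_{α/2} + z_β)² · σ² / δ²
  = (1.645 + 0.842)² · 50² / 26²
  = 6.1852 · 2500 / 676
  = 22.87
Round up → n = 23.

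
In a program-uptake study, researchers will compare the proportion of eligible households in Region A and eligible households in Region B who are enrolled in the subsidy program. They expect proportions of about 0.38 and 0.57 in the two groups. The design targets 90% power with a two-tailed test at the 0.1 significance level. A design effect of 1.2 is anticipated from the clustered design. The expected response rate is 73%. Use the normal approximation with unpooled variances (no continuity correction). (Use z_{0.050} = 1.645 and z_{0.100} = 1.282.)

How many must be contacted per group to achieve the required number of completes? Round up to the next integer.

n = (z_{α/2} + z_β)² · [p₁(1−p₁) + p₂(1−p₂)] / (p₁ − p₂)²
  = (1.645 + 1.282)² · (0.38·0.62 + 0.57·0.43) / (-0.19)²
  = (2.927)² · (0.2356 + 0.2451) / 0.0361
  = 8.5673 · 0.4807 / 0.0361
  = 114.08
Design effect: 1.2 × 114.08 = 136.90.
Adjust for 73% response: 136.90 / 0.73 = 187.53.
Round up → n = 188 per group.

n = 188 per group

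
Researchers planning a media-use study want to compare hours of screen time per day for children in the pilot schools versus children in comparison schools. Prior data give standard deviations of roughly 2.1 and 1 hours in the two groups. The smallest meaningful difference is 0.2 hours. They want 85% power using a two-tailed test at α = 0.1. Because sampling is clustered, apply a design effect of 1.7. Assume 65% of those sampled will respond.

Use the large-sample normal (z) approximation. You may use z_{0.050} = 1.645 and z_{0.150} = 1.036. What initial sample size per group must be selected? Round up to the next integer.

n = 2543 per group

n = (z_{α/2} + z_β)² · (σ₁² + σ₂²) / δ²
  = (1.645 + 1.036)² · (2.1² + 1² = 5.41) / 0.2²
  = 7.1878 · 5.41 / 0.04
  = 972.14
Design effect: 1.7 × 972.14 = 1652.65.
Adjust for 65% response: 1652.65 / 0.65 = 2542.53.
Round up → n = 2543 per group.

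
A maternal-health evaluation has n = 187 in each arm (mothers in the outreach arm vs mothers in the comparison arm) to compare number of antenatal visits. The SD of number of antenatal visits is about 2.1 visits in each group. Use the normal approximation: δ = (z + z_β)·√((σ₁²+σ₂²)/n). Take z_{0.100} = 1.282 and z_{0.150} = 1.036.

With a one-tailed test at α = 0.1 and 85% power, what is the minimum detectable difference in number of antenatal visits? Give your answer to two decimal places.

Minimum detectable difference ≈ 0.50 visits

δ = (z_α + z_β) · √((σ₁²+σ₂²)/n)
  = (1.282 + 1.036) · √(8.82/187)
  = 2.318 · √0.04717
  = 2.318 · 0.2172
  = 0.5034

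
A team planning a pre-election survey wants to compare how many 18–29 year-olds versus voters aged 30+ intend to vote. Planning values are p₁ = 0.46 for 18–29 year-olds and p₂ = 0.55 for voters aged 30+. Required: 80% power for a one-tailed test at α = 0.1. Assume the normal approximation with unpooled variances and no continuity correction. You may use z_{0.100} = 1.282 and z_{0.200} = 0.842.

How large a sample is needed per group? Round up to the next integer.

n = (z_α + z_β)² · [p₁(1−p₁) + p₂(1−p₂)] / (p₁ − p₂)²
  = (1.282 + 0.842)² · (0.46·0.54 + 0.55·0.45) / (-0.09)²
  = (2.124)² · (0.2484 + 0.2475) / 0.0081
  = 4.5114 · 0.4959 / 0.0081
  = 276.20
Round up → n = 277 per group.

n = 277 per group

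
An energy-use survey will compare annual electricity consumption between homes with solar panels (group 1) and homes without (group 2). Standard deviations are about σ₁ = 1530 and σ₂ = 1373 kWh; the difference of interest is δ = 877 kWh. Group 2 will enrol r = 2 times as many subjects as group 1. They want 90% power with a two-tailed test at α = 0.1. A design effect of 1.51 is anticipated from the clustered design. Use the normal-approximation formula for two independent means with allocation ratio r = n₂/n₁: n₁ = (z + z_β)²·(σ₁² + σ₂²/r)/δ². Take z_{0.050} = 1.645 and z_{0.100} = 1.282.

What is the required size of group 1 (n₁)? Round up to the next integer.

n₁ = (z_{α/2} + z_β)² · (σ₁² + σ₂²/r) / δ²
   = (1.645 + 1.282)² · (1530² + 1373²/2) / 877²
   = 8.5673 · (2340900 + 942564.5) / 769129
   = 8.5673 · 3283464.5 / 769129
   = 36.57
Design effect: 1.51 × 36.57 = 55.23.
Round up → n₁ = 56; n₂ = r·n₁ = 2 × 56 = 112.

n₁ = 56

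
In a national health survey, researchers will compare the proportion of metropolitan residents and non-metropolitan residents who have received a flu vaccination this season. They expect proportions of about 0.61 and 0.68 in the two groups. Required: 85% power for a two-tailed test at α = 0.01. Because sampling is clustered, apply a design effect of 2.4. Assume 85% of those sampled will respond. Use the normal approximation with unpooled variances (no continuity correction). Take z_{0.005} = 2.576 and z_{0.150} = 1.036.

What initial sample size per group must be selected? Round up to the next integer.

n = (z_{α/2} + z_β)² · [p₁(1−p₁) + p₂(1−p₂)] / (p₁ − p₂)²
  = (2.576 + 1.036)² · (0.61·0.39 + 0.68·0.32) / (-0.07)²
  = (3.612)² · (0.2379 + 0.2176) / 0.0049
  = 13.0465 · 0.4555 / 0.0049
  = 1212.80
Design effect: 2.4 × 1212.80 = 2910.71.
Adjust for 85% response: 2910.71 / 0.85 = 3424.37.
Round up → n = 3425 per group.

n = 3425 per group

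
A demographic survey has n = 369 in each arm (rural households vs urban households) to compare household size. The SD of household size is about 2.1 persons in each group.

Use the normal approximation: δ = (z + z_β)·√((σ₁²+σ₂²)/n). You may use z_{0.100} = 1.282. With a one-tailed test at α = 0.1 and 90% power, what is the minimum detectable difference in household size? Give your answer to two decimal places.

δ = (z_α + z_β) · √((σ₁²+σ₂²)/n)
  = (1.282 + 1.282) · √(8.82/369)
  = 2.564 · √0.0239
  = 2.564 · 0.1546
  = 0.3964

Minimum detectable difference ≈ 0.40 persons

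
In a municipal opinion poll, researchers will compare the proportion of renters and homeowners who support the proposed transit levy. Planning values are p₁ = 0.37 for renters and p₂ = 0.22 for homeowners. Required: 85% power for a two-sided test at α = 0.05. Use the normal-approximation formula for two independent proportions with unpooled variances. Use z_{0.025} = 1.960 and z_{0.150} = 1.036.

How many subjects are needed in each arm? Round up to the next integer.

n = 162 per group

n = (z_{α/2} + z_β)² · [p₁(1−p₁) + p₂(1−p₂)] / (p₁ − p₂)²
  = (1.960 + 1.036)² · (0.37·0.63 + 0.22·0.78) / (0.15)²
  = (2.996)² · (0.2331 + 0.1716) / 0.0225
  = 8.9760 · 0.4047 / 0.0225
  = 161.45
Round up → n = 162 per group.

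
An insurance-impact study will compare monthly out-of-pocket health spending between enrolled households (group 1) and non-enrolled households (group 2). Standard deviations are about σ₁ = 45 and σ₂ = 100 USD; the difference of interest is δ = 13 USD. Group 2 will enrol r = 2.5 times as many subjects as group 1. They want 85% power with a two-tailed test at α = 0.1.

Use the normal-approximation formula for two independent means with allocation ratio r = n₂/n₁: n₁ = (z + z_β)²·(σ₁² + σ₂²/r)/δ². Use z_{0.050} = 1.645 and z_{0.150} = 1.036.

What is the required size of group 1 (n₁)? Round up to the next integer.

n₁ = 257

n₁ = (z_{α/2} + z_β)² · (σ₁² + σ₂²/r) / δ²
   = (1.645 + 1.036)² · (45² + 100²/2.5) / 13²
   = 7.1878 · (2025 + 4000) / 169
   = 7.1878 · 6025 / 169
   = 256.25
Round up → n₁ = 257; n₂ = r·n₁ = 2.5 × 257 = 643.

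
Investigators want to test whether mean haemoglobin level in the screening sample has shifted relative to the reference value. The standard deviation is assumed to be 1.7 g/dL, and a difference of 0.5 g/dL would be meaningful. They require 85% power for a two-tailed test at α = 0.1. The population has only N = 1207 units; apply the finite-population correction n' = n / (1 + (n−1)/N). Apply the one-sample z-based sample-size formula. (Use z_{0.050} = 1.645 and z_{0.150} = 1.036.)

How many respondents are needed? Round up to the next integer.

n = (z_{α/2} + z_β)² · σ² / δ²
  = (1.645 + 1.036)² · 1.7² / 0.5²
  = 7.1878 · 2.89 / 0.25
  = 83.09
Finite-population correction (N = 1207): 83.09 / (1 + (83.09 − 1)/1207) = 77.80.
Round up → n = 78.

n = 78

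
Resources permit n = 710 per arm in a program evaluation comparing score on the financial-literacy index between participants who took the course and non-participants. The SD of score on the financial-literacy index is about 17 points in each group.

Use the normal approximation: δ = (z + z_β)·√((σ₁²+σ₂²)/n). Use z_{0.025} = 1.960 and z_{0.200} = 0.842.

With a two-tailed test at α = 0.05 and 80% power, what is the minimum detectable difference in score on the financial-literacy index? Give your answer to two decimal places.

δ = (z_{α/2} + z_β) · √((σ₁²+σ₂²)/n)
  = (1.960 + 0.842) · √(578/710)
  = 2.802 · √0.81408
  = 2.802 · 0.9023
  = 2.5282

Minimum detectable difference ≈ 2.53 points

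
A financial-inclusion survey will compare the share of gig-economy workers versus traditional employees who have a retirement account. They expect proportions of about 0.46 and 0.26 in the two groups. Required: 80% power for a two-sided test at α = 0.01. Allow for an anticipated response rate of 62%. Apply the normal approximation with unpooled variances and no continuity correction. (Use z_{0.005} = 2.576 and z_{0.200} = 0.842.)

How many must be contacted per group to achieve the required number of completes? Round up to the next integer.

n = 208 per group

n = (z_{α/2} + z_β)² · [p₁(1−p₁) + p₂(1−p₂)] / (p₁ − p₂)²
  = (2.576 + 0.842)² · (0.46·0.54 + 0.26·0.74) / (0.20)²
  = (3.418)² · (0.2484 + 0.1924) / 0.0400
  = 11.6827 · 0.4408 / 0.0400
  = 128.74
Adjust for 62% response: 128.74 / 0.62 = 207.65.
Round up → n = 208 per group.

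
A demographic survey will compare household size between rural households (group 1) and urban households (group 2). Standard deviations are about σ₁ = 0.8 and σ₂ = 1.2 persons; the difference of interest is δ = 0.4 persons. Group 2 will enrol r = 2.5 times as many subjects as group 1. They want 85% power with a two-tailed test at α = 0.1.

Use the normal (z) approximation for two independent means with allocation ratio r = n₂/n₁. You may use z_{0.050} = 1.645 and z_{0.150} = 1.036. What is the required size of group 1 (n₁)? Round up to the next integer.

n₁ = (z_{α/2} + z_β)² · (σ₁² + σ₂²/r) / δ²
   = (1.645 + 1.036)² · (0.8² + 1.2²/2.5) / 0.4²
   = 7.1878 · (0.64 + 0.576) / 0.16
   = 7.1878 · 1.216 / 0.16
   = 54.63
Round up → n₁ = 55; n₂ = r·n₁ = 2.5 × 55 = 138.

n₁ = 55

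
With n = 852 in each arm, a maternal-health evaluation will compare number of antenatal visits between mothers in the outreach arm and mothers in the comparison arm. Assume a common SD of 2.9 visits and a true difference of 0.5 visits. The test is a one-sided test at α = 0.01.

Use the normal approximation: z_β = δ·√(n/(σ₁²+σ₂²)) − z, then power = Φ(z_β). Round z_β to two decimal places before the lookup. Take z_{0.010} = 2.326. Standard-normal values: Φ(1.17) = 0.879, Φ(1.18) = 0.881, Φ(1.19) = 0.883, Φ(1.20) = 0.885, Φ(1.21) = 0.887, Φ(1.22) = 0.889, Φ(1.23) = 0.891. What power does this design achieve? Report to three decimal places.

Power ≈ 0.891

z_β = δ·√(n/(σ₁²+σ₂²)) − z_α
    = 0.5 · √(852/16.82) − 2.326
    = 0.5 · 7.11716 − 2.326
    = 3.5586 − 2.326 = 1.2326 → 1.23
Power = Φ(1.23) = 0.891.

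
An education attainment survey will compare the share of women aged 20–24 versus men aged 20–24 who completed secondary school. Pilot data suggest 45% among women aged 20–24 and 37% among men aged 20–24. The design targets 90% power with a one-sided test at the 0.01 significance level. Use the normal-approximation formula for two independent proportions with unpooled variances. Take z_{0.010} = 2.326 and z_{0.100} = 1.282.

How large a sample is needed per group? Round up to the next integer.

n = (z_α + z_β)² · [p₁(1−p₁) + p₂(1−p₂)] / (p₁ − p₂)²
  = (2.326 + 1.282)² · (0.45·0.55 + 0.37·0.63) / (0.08)²
  = (3.608)² · (0.2475 + 0.2331) / 0.0064
  = 13.0177 · 0.4806 / 0.0064
  = 977.55
Round up → n = 978 per group.

n = 978 per group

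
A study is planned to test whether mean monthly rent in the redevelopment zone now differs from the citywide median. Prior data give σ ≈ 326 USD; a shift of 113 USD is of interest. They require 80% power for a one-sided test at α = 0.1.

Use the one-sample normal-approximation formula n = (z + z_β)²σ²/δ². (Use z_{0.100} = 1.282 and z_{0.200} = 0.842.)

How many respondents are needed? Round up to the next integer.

n = (z_α + z_β)² · σ² / δ²
  = (1.282 + 0.842)² · 326² / 113²
  = 4.5114 · 106276 / 12769
  = 37.55
Round up → n = 38.

n = 38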